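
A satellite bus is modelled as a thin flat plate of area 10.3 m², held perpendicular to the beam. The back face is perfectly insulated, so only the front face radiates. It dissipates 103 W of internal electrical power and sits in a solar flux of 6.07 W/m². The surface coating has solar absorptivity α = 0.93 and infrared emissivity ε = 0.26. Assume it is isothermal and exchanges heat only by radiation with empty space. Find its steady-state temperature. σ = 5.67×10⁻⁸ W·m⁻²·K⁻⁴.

At steady state, absorbed solar power + internal power = radiated power.
Absorbed: α·S·A_cross = 0.93·6.07·10.30 = 58.14 W (cross-section A).
Total input = 58.14 + 103 = 161.1 W.
Radiated: εσ·A_surf·T⁴ with A_surf = A = 10.30 m².
T⁴ = 161.1/(0.26·5.67×10⁻⁸·10.30) = 1.061×10⁹ K⁴.

T ≈ 180 K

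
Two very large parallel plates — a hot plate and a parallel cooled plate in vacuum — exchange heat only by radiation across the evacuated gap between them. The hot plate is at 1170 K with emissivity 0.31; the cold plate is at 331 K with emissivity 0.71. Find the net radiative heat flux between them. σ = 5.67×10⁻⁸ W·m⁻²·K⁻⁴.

q ≈ 29000 W/m²

For two infinite grey parallel plates, q = σ(T₁⁴ − T₂⁴)/(1/ε₁ + 1/ε₂ − 1).
T₁⁴ − T₂⁴ = 1.874×10¹² − 1.200×10¹⁰ = 1.862×10¹² K⁴.
1/ε₁ + 1/ε₂ − 1 = 3.226 + 1.408 − 1 = 3.634.
q = 5.67×10⁻⁸ × 1.862×10¹² / 3.634.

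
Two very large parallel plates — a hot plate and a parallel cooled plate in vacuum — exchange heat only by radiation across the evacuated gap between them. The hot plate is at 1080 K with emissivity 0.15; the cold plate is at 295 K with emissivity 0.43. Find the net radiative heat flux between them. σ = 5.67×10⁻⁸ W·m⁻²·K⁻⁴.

q ≈ 9600 W/m²

For two infinite grey parallel plates, q = σ(T₁⁴ − T₂⁴)/(1/ε₁ + 1/ε₂ − 1).
T₁⁴ − T₂⁴ = 1.360×10¹² − 7.573×10⁹ = 1.353×10¹² K⁴.
1/ε₁ + 1/ε₂ − 1 = 6.667 + 2.326 − 1 = 7.992.
q = 5.67×10⁻⁸ × 1.353×10¹² / 7.992.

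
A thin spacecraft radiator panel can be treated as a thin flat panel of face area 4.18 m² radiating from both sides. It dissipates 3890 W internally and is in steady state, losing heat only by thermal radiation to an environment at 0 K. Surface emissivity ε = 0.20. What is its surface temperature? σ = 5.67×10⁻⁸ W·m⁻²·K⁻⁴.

T ≈ 450 K

Steady state: internal power = radiated power, P = εσA T⁴.
Radiating area A = 2·4.18 = 8.360 m².
T⁴ = P/(εσA) = 3890/(0.20·5.67×10⁻⁸·8.360) = 4.103×10¹⁰ K⁴.
T = (4.103×10¹⁰)^(1/4).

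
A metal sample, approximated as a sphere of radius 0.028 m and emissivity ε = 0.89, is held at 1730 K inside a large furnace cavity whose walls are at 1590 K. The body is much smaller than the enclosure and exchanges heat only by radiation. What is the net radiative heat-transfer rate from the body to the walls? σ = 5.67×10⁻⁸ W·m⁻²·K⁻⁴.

For a small grey body in a large enclosure: P_net = εσA(T_body⁴ − T_wall⁴).
A = 4πr² = 0.009852 m²; T_body⁴ − T_wall⁴ = 8.957×10¹² − 6.391×10¹² = 2.566×10¹² K⁴.
|P_net| = 0.89·5.67×10⁻⁸·0.009852·2.566×10¹².

P_net ≈ 1280 W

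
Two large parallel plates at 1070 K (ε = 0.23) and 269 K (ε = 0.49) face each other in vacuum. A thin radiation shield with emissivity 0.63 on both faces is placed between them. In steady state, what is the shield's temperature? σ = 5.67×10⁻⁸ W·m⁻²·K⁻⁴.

In steady state the net flux on the hot side equals that on the cold side.
σ(T₁⁴−T_s⁴)/D₁ = σ(T_s⁴−T₂⁴)/D₂, with D₁ = 1/ε₁+1/ε_s−1 = 4.935, D₂ = 1/ε_s+1/ε₂−1 = 2.628.
Solve for T_s⁴: T_s⁴ = (D₂·T₁⁴ + D₁·T₂⁴)/(D₁+D₂) = 4.589×10¹¹ K⁴.

T_s ≈ 823 K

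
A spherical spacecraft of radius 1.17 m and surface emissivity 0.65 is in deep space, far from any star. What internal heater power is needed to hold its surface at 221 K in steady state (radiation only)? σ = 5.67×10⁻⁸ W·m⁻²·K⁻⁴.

P = εσ·4πr²·T⁴.
4πr² = 17.20 m²; T⁴ = 2.385×10⁹ K⁴.
P = 0.65·5.67×10⁻⁸·17.20·2.385×10⁹.

P ≈ 1510 W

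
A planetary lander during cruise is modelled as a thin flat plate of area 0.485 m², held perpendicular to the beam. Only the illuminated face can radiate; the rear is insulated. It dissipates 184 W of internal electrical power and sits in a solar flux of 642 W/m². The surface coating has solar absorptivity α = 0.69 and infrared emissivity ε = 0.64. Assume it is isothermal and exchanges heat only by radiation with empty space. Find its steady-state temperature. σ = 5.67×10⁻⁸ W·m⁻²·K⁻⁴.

At steady state, absorbed solar power + internal power = radiated power.
Absorbed: α·S·A_cross = 0.69·642·0.4850 = 214.8 W (cross-section A).
Total input = 214.8 + 184 = 398.8 W.
Radiated: εσ·A_surf·T⁴ with A_surf = A = 0.4850 m².
T⁴ = 398.8/(0.64·5.67×10⁻⁸·0.4850) = 2.266×10¹⁰ K⁴.

T ≈ 388 K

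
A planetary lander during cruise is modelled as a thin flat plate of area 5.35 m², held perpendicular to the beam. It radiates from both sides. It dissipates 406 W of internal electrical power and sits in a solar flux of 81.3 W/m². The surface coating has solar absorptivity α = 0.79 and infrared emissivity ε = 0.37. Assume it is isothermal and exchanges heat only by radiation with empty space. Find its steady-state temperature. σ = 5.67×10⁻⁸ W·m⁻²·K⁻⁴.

At steady state, absorbed solar power + internal power = radiated power.
Absorbed: α·S·A_cross = 0.79·81.3·5.350 = 343.6 W (cross-section A).
Total input = 343.6 + 406 = 749.6 W.
Radiated: εσ·A_surf·T⁴ with A_surf = 2A = 10.70 m².
T⁴ = 749.6/(0.37·5.67×10⁻⁸·10.70) = 3.339×10⁹ K⁴.

T ≈ 240 K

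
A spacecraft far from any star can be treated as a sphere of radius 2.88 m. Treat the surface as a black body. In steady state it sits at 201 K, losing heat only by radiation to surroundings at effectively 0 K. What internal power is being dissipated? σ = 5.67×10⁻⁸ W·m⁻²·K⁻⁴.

P ≈ 9650 W

Steady state: P = εσA T⁴.
A = 4πr² = 104.2 m²; T⁴ = (201)⁴ = 1.632×10⁹ K⁴.
P = 1.0 × 5.67×10⁻⁸ × 104.2 × 1.632×10⁹.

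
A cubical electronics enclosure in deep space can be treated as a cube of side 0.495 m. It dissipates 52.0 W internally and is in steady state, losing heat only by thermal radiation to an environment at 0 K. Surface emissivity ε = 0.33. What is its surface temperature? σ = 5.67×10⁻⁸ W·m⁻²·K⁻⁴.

Steady state: internal power = radiated power, P = εσA T⁴.
Radiating area A = 6L² = 1.470 m².
T⁴ = P/(εσA) = 52.0/(0.33·5.67×10⁻⁸·1.470) = 1.890×10⁹ K⁴.
T = (1.890×10⁹)^(1/4).

T ≈ 209 K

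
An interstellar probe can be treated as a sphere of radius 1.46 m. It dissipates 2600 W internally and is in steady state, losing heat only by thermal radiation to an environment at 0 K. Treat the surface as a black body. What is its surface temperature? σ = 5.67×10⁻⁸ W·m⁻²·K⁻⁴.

T ≈ 203 K

Steady state: internal power = radiated power, P = εσA T⁴.
Radiating area A = 4πr² = 26.79 m².
T⁴ = P/(εσA) = 2600/(1.0·5.67×10⁻⁸·26.79) = 1.712×10⁹ K⁴.
T = (1.712×10⁹)^(1/4).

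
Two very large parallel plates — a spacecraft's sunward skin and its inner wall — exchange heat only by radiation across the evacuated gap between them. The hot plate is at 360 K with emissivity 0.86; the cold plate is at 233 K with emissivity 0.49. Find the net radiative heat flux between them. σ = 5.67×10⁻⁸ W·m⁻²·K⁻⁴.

For two infinite grey parallel plates, q = σ(T₁⁴ − T₂⁴)/(1/ε₁ + 1/ε₂ − 1).
T₁⁴ − T₂⁴ = 1.680×10¹⁰ − 2.947×10⁹ = 1.385×10¹⁰ K⁴.
1/ε₁ + 1/ε₂ − 1 = 1.163 + 2.041 − 1 = 2.204.
q = 5.67×10⁻⁸ × 1.385×10¹⁰ / 2.204.

q ≈ 356 W/m²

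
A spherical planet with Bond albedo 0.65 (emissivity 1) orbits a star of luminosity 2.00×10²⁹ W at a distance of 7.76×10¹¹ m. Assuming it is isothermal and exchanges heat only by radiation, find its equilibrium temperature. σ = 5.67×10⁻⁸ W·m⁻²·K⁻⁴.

T ≈ 449 K

First find the stellar flux at distance d: S = L/(4πd²) = 2.00×10²⁹/(4π·(7.76×10¹¹)²) = 26430 W/m².
For an isothermal sphere, absorbed (1−a)S·πr² = emitted σ·4πr²·T⁴, so T⁴ = (1−a)S/(4σ).
T⁴ = 0.350·26430/(4·5.67×10⁻⁸) = 4.079×10¹⁰ K⁴.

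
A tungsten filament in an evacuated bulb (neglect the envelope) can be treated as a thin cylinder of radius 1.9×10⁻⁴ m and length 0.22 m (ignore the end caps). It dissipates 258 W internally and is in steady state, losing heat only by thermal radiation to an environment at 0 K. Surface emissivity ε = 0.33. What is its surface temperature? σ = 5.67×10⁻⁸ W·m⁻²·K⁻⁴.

T ≈ 2690 K

Steady state: internal power = radiated power, P = εσA T⁴.
Radiating area A = 2πrL = 2.626×10⁻⁴ m².
T⁴ = P/(εσA) = 258/(0.33·5.67×10⁻⁸·2.626×10⁻⁴) = 5.250×10¹³ K⁴.
T = (5.250×10¹³)^(1/4).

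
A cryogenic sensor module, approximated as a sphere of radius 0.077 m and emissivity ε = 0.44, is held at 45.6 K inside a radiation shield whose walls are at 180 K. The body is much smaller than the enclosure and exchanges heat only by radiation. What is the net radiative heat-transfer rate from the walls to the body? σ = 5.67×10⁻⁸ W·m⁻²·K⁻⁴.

P_net ≈ 1.94 W

For a small grey body in a large enclosure: P_net = εσA(T_body⁴ − T_wall⁴).
A = 4πr² = 0.07451 m²; T_body⁴ − T_wall⁴ = 4.324×10⁶ − 1.050×10⁹ = -1.045×10⁹ K⁴.
|P_net| = 0.44·5.67×10⁻⁸·0.07451·1.045×10⁹.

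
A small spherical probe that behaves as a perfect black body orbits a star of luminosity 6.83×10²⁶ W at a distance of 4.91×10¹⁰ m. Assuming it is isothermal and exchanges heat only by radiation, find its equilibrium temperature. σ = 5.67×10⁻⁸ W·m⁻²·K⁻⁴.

T ≈ 562 K

First find the stellar flux at distance d: S = L/(4πd²) = 6.83×10²⁶/(4π·(4.91×10¹⁰)²) = 22540 W/m².
For an isothermal sphere, absorbed (1−a)S·πr² = emitted σ·4πr²·T⁴, so T⁴ = (1−a)S/(4σ).
T⁴ = 1.00·22540/(4·5.67×10⁻⁸) = 9.940×10¹⁰ K⁴.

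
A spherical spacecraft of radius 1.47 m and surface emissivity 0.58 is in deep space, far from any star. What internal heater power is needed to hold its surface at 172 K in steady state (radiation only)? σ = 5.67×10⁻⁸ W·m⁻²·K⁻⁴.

P = εσ·4πr²·T⁴.
4πr² = 27.15 m²; T⁴ = 8.752×10⁸ K⁴.
P = 0.58·5.67×10⁻⁸·27.15·8.752×10⁸.

P ≈ 782 W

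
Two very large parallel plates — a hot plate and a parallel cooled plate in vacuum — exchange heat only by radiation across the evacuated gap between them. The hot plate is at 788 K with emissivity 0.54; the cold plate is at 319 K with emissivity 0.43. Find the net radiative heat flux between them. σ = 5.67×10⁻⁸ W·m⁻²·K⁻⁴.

For two infinite grey parallel plates, q = σ(T₁⁴ − T₂⁴)/(1/ε₁ + 1/ε₂ − 1).
T₁⁴ − T₂⁴ = 3.856×10¹¹ − 1.036×10¹⁰ = 3.752×10¹¹ K⁴.
1/ε₁ + 1/ε₂ − 1 = 1.852 + 2.326 − 1 = 3.177.
q = 5.67×10⁻⁸ × 3.752×10¹¹ / 3.177.

q ≈ 6700 W/m²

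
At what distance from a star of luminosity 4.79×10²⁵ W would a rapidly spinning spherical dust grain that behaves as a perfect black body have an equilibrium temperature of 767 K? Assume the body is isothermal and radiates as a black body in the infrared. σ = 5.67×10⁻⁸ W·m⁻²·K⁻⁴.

d ≈ 6.97×10⁹ m

For an isothermal black-emitting sphere, (1−a)S·πr² = σ·4πr²·T⁴ ⇒ S = 4σT⁴/(1−a).
S = 4·5.67×10⁻⁸·(767)⁴/1.00 = 78490 W/m².
Flux falls as S = L/(4πd²), so d = √(L/(4πS)) = √(4.79×10²⁵/(4π·78490)).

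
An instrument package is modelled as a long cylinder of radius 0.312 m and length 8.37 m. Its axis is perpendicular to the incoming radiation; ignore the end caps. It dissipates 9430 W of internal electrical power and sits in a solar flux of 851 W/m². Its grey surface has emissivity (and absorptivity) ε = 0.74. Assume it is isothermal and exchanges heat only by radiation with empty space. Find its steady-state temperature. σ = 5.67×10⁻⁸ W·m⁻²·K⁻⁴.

T ≈ 369 K

At steady state, absorbed solar power + internal power = radiated power.
Absorbed: α·S·A_cross = 0.74·851·5.223 = 3289 W (cross-section 2rL).
Total input = 3289 + 9430 = 12720 W.
Radiated: εσ·A_surf·T⁴ with A_surf = 2πrL = 16.41 m².
T⁴ = 12720/(0.74·5.67×10⁻⁸·16.41) = 1.847×10¹⁰ K⁴.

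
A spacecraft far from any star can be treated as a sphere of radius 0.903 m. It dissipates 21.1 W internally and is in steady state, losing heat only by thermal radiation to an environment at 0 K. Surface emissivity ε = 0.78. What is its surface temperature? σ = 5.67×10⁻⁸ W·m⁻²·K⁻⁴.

Steady state: internal power = radiated power, P = εσA T⁴.
Radiating area A = 4πr² = 10.25 m².
T⁴ = P/(εσA) = 21.1/(0.78·5.67×10⁻⁸·10.25) = 4.656×10⁷ K⁴.
T = (4.656×10⁷)^(1/4).

T ≈ 82.6 K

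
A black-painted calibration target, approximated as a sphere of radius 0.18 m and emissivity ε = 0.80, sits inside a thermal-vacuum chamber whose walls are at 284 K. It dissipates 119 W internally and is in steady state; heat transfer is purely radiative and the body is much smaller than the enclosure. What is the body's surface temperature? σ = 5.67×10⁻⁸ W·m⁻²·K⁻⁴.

T ≈ 337 K

For a small grey body in a large enclosure, net radiated power = εσA(T⁴ − T_w⁴).
Steady state: P = εσA(T⁴ − T_w⁴) with A = 4πr² = 0.4072 m².
T⁴ = P/(εσA) + T_w⁴ = 119/(0.80·5.67×10⁻⁸·0.4072) + (284)⁴
    = 6.443×10⁹ + 6.505×10⁹ = 1.295×10¹⁰ K⁴.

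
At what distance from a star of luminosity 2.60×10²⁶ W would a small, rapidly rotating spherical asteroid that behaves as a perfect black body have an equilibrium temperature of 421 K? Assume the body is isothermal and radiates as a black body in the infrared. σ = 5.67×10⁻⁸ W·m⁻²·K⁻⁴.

d ≈ 5.39×10¹⁰ m

For an isothermal black-emitting sphere, (1−a)S·πr² = σ·4πr²·T⁴ ⇒ S = 4σT⁴/(1−a).
S = 4·5.67×10⁻⁸·(421)⁴/1.00 = 7125 W/m².
Flux falls as S = L/(4πd²), so d = √(L/(4πS)) = √(2.60×10²⁶/(4π·7125)).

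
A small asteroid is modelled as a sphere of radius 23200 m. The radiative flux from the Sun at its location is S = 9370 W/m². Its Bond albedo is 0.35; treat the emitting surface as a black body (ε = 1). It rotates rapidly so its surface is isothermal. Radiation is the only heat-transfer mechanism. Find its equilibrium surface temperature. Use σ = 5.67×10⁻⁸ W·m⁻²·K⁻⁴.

T ≈ 405 K

At equilibrium, absorbed power = emitted power.
Absorbing cross-section = πr² = 1.691×10⁹ m²; emitting surface = 4πr² = 6.764×10⁹ m² (ratio 4).
(1−a)S·A_cross = εσ·A_surf·T⁴  ⇒  T⁴ = (1−a)S/(4σ).
T⁴ = 0.650·9370/(4·5.67×10⁻⁸) = 2.685×10¹⁰ K⁴.
T = (2.685×10¹⁰)^(1/4).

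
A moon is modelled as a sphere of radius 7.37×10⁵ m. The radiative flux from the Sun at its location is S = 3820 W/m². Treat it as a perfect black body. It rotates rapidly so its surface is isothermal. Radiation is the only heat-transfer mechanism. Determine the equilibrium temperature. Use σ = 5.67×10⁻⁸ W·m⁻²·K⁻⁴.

At equilibrium, absorbed power = emitted power.
Absorbing cross-section = πr² = 1.706×10¹² m²; emitting surface = 4πr² = 6.826×10¹² m² (ratio 4).
S·A_cross = εσ·A_surf·T⁴  ⇒  T⁴ = S/(4σ).
T⁴ = 1.00·3820/(4·5.67×10⁻⁸) = 1.684×10¹⁰ K⁴.
T = (1.684×10¹⁰)^(1/4).

T ≈ 360 K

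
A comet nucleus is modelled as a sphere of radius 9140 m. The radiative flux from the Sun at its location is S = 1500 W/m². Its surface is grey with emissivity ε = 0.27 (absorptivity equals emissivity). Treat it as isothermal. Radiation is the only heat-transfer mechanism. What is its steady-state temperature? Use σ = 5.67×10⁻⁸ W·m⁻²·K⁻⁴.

T ≈ 285 K

At equilibrium, absorbed power = emitted power.
Absorbing cross-section = πr² = 2.624×10⁸ m²; emitting surface = 4πr² = 1.050×10⁹ m² (ratio 4).
εS·A_cross = εσ·A_surf·T⁴  ⇒  T⁴ = S/(4σ)   (ε cancels).
T⁴ = 1500/(4·5.67×10⁻⁸) = 6.614×10⁹ K⁴.
T = (6.614×10⁹)^(1/4).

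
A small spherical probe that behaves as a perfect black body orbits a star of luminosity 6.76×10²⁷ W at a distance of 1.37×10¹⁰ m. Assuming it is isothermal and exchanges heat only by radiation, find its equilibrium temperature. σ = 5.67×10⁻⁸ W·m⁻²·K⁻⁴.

First find the stellar flux at distance d: S = L/(4πd²) = 6.76×10²⁷/(4π·(1.37×10¹⁰)²) = 2.866×10⁶ W/m².
For an isothermal sphere, absorbed (1−a)S·πr² = emitted σ·4πr²·T⁴, so T⁴ = (1−a)S/(4σ).
T⁴ = 1.00·2.866×10⁶/(4·5.67×10⁻⁸) = 1.264×10¹³ K⁴.

T ≈ 1890 K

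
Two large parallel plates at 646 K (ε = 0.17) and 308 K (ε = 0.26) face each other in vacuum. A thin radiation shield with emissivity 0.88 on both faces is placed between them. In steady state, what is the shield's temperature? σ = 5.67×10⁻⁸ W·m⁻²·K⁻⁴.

In steady state the net flux on the hot side equals that on the cold side.
σ(T₁⁴−T_s⁴)/D₁ = σ(T_s⁴−T₂⁴)/D₂, with D₁ = 1/ε₁+1/ε_s−1 = 6.019, D₂ = 1/ε_s+1/ε₂−1 = 3.983.
Solve for T_s⁴: T_s⁴ = (D₂·T₁⁴ + D₁·T₂⁴)/(D₁+D₂) = 7.476×10¹⁰ K⁴.

T_s ≈ 523 K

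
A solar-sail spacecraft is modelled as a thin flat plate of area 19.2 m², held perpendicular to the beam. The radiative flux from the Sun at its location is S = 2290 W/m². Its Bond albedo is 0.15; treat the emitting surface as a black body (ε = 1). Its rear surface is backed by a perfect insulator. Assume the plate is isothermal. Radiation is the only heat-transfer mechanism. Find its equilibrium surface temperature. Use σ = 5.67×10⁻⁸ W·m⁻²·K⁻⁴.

T ≈ 430 K

At equilibrium, absorbed power = emitted power.
Absorbing cross-section = A = 19.20 m²; emitting surface = A = 19.20 m² (ratio 1).
(1−a)S·A_cross = εσ·A_surf·T⁴  ⇒  T⁴ = (1−a)S/(1σ).
T⁴ = 0.850·2290/(1·5.67×10⁻⁸) = 3.433×10¹⁰ K⁴.
T = (3.433×10¹⁰)^(1/4).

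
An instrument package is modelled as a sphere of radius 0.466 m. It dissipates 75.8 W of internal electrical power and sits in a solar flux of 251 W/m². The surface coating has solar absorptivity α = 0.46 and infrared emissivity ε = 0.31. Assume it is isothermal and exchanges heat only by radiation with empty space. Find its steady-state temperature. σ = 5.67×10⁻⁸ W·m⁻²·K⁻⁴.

T ≈ 238 K

At steady state, absorbed solar power + internal power = radiated power.
Absorbed: α·S·A_cross = 0.46·251·0.6822 = 78.77 W (cross-section πr²).
Total input = 78.77 + 75.8 = 154.6 W.
Radiated: εσ·A_surf·T⁴ with A_surf = 4πr² = 2.729 m².
T⁴ = 154.6/(0.31·5.67×10⁻⁸·2.729) = 3.223×10⁹ K⁴.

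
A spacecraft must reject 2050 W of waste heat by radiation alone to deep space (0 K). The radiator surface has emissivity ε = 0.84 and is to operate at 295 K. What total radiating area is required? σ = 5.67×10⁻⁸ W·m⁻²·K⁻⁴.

P = εσA T⁴ ⇒ A = P/(εσT⁴).
T⁴ = 7.573×10⁹ K⁴.
A = 2050/(0.84 × 5.67×10⁻⁸ × 7.573×10⁹).

A ≈ 5.68 m²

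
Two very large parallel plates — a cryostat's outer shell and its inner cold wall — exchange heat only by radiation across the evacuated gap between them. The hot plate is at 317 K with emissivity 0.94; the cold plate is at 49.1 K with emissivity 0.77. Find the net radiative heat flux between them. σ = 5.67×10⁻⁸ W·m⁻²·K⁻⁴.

For two infinite grey parallel plates, q = σ(T₁⁴ − T₂⁴)/(1/ε₁ + 1/ε₂ − 1).
T₁⁴ − T₂⁴ = 1.010×10¹⁰ − 5.812×10⁶ = 1.009×10¹⁰ K⁴.
1/ε₁ + 1/ε₂ − 1 = 1.064 + 1.299 − 1 = 1.363.
q = 5.67×10⁻⁸ × 1.009×10¹⁰ / 1.363.

q ≈ 420 W/m²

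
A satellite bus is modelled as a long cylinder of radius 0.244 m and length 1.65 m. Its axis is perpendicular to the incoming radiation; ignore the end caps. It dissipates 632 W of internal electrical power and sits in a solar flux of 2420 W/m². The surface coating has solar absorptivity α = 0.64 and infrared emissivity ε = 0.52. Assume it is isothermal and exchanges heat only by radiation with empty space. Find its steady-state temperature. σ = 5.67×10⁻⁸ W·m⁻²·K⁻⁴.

T ≈ 398 K

At steady state, absorbed solar power + internal power = radiated power.
Absorbed: α·S·A_cross = 0.64·2420·0.8052 = 1247 W (cross-section 2rL).
Total input = 1247 + 632 = 1879 W.
Radiated: εσ·A_surf·T⁴ with A_surf = 2πrL = 2.530 m².
T⁴ = 1879/(0.52·5.67×10⁻⁸·2.530) = 2.519×10¹⁰ K⁴.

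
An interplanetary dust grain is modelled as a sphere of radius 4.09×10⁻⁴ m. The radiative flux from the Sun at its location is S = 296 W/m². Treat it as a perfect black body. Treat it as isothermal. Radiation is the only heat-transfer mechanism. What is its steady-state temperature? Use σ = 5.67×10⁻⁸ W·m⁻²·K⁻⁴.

T ≈ 190 K

At equilibrium, absorbed power = emitted power.
Absorbing cross-section = πr² = 5.255×10⁻⁷ m²; emitting surface = 4πr² = 2.102×10⁻⁶ m² (ratio 4).
S·A_cross = εσ·A_surf·T⁴  ⇒  T⁴ = S/(4σ).
T⁴ = 1.00·296/(4·5.67×10⁻⁸) = 1.305×10⁹ K⁴.
T = (1.305×10⁹)^(1/4).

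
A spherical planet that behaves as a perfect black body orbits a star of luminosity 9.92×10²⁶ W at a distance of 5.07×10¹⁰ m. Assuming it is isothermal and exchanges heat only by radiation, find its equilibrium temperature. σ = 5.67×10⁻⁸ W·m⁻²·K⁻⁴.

T ≈ 607 K

First find the stellar flux at distance d: S = L/(4πd²) = 9.92×10²⁶/(4π·(5.07×10¹⁰)²) = 30710 W/m².
For an isothermal sphere, absorbed (1−a)S·πr² = emitted σ·4πr²·T⁴, so T⁴ = (1−a)S/(4σ).
T⁴ = 1.00·30710/(4·5.67×10⁻⁸) = 1.354×10¹¹ K⁴.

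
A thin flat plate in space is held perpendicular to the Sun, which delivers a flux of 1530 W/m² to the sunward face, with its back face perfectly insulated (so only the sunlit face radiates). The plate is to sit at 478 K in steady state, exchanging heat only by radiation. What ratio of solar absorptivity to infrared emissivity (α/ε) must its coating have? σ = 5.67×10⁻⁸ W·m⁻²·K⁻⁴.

Balance: αS·A = εσ·1A·T⁴ ⇒ α/ε = σT⁴/S.
α/ε = 5.67×10⁻⁸·(478)⁴/1530 = 5.67×10⁻⁸·5.220×10¹⁰/1530.

α/ε ≈ 1.93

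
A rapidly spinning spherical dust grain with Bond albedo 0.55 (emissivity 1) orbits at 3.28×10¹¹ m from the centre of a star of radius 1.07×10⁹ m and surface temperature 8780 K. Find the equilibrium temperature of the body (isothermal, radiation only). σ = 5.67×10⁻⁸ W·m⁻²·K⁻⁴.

T ≈ 290 K

The star's surface emits σT_*⁴; at distance d the flux is S = σT_*⁴(R_*/d)².
S = 5.67×10⁻⁸·(8780)⁴·(1.07×10⁹/3.28×10¹¹)² = 3586 W/m².
For an isothermal sphere T⁴ = (1−a)S/(4σ) = 7.115×10⁹ K⁴.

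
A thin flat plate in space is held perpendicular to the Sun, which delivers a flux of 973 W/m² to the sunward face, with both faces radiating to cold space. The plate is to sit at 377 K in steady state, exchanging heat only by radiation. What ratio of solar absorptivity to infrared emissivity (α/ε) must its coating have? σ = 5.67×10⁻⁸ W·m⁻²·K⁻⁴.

Balance: αS·A = εσ·2A·T⁴ ⇒ α/ε = 2σT⁴/S.
α/ε = 2·5.67×10⁻⁸·(377)⁴/973 = 2·5.67×10⁻⁸·2.020×10¹⁰/973.

α/ε ≈ 2.35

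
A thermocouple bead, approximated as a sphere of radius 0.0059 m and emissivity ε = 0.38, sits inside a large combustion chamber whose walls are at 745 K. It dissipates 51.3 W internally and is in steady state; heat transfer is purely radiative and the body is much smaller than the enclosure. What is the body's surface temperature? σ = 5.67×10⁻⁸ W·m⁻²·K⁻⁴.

T ≈ 1550 K

For a small grey body in a large enclosure, net radiated power = εσA(T⁴ − T_w⁴).
Steady state: P = εσA(T⁴ − T_w⁴) with A = 4πr² = 4.374×10⁻⁴ m².
T⁴ = P/(εσA) + T_w⁴ = 51.3/(0.38·5.67×10⁻⁸·4.374×10⁻⁴) + (745)⁴
    = 5.443×10¹² + 3.081×10¹¹ = 5.751×10¹² K⁴.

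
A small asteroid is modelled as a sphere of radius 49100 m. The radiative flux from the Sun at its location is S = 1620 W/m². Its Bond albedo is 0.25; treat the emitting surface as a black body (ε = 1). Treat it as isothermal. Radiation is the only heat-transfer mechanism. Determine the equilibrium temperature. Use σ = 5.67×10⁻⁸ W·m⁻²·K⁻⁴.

At equilibrium, absorbed power = emitted power.
Absorbing cross-section = πr² = 7.574×10⁹ m²; emitting surface = 4πr² = 3.030×10¹⁰ m² (ratio 4).
(1−a)S·A_cross = εσ·A_surf·T⁴  ⇒  T⁴ = (1−a)S/(4σ).
T⁴ = 0.750·1620/(4·5.67×10⁻⁸) = 5.357×10⁹ K⁴.
T = (5.357×10⁹)^(1/4).

T ≈ 271 K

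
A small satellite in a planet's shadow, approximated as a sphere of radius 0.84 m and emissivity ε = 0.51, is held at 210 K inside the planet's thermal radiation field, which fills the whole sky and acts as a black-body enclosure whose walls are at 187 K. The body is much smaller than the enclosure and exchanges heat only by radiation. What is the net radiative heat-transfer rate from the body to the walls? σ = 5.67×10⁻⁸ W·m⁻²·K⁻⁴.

For a small grey body in a large enclosure: P_net = εσA(T_body⁴ − T_wall⁴).
A = 4πr² = 8.867 m²; T_body⁴ − T_wall⁴ = 1.945×10⁹ − 1.223×10⁹ = 7.220×10⁸ K⁴.
|P_net| = 0.51·5.67×10⁻⁸·8.867·7.220×10⁸.

P_net ≈ 185 W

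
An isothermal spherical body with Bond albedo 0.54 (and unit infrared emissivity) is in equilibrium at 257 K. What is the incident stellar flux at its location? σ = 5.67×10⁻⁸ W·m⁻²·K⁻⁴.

(1−a)S·πr² = σ·4πr²·T⁴ ⇒ S = 4σT⁴/(1−a).
S = 4·5.67×10⁻⁸·4.362×10⁹/0.460.

S ≈ 2150 W/m²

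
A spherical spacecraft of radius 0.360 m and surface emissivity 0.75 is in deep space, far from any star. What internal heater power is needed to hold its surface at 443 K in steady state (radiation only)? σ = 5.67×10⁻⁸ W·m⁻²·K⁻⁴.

P ≈ 2670 W

P = εσ·4πr²·T⁴.
4πr² = 1.629 m²; T⁴ = 3.851×10¹⁰ K⁴.
P = 0.75·5.67×10⁻⁸·1.629·3.851×10¹⁰.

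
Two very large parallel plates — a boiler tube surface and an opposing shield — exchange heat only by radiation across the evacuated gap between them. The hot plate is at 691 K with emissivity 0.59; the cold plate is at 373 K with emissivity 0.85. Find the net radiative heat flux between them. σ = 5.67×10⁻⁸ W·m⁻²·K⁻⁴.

q ≈ 6320 W/m²

For two infinite grey parallel plates, q = σ(T₁⁴ − T₂⁴)/(1/ε₁ + 1/ε₂ − 1).
T₁⁴ − T₂⁴ = 2.280×10¹¹ − 1.936×10¹⁰ = 2.086×10¹¹ K⁴.
1/ε₁ + 1/ε₂ − 1 = 1.695 + 1.176 − 1 = 1.871.
q = 5.67×10⁻⁸ × 2.086×10¹¹ / 1.871.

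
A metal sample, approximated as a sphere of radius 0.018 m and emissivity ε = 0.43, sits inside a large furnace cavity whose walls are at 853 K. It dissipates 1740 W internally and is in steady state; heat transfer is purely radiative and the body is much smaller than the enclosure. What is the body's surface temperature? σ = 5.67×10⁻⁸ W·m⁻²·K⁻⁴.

T ≈ 2060 K

For a small grey body in a large enclosure, net radiated power = εσA(T⁴ − T_w⁴).
Steady state: P = εσA(T⁴ − T_w⁴) with A = 4πr² = 0.004072 m².
T⁴ = P/(εσA) + T_w⁴ = 1740/(0.43·5.67×10⁻⁸·0.004072) + (853)⁴
    = 1.753×10¹³ + 5.294×10¹¹ = 1.806×10¹³ K⁴.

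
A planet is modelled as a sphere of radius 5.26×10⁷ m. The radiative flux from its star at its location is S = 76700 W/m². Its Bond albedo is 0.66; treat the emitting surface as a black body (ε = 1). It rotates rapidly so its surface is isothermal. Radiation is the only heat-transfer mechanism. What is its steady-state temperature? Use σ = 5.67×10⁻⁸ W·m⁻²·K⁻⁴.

At equilibrium, absorbed power = emitted power.
Absorbing cross-section = πr² = 8.692×10¹⁵ m²; emitting surface = 4πr² = 3.477×10¹⁶ m² (ratio 4).
(1−a)S·A_cross = εσ·A_surf·T⁴  ⇒  T⁴ = (1−a)S/(4σ).
T⁴ = 0.340·76700/(4·5.67×10⁻⁸) = 1.150×10¹¹ K⁴.
T = (1.150×10¹¹)^(1/4).

T ≈ 582 K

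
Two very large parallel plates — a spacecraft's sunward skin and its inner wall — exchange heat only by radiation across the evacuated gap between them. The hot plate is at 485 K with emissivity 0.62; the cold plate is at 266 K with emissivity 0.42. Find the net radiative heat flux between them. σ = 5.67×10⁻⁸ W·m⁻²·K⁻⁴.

For two infinite grey parallel plates, q = σ(T₁⁴ − T₂⁴)/(1/ε₁ + 1/ε₂ − 1).
T₁⁴ − T₂⁴ = 5.533×10¹⁰ − 5.006×10⁹ = 5.032×10¹⁰ K⁴.
1/ε₁ + 1/ε₂ − 1 = 1.613 + 2.381 − 1 = 2.994.
q = 5.67×10⁻⁸ × 5.032×10¹⁰ / 2.994.

q ≈ 953 W/m²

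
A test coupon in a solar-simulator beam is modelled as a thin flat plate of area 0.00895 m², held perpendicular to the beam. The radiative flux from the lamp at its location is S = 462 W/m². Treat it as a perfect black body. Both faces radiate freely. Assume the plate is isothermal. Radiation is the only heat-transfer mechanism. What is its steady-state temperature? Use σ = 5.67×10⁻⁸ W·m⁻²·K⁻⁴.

T ≈ 253 K

At equilibrium, absorbed power = emitted power.
Absorbing cross-section = A = 0.008950 m²; emitting surface = 2A = 0.01790 m² (ratio 2).
S·A_cross = εσ·A_surf·T⁴  ⇒  T⁴ = S/(2σ).
T⁴ = 1.00·462/(2·5.67×10⁻⁸) = 4.074×10⁹ K⁴.
T = (4.074×10⁹)^(1/4).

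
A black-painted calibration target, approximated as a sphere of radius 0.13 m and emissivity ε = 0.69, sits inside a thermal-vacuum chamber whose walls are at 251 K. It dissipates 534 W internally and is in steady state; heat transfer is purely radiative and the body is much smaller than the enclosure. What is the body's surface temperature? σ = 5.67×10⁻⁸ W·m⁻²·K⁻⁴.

T ≈ 511 K

For a small grey body in a large enclosure, net radiated power = εσA(T⁴ − T_w⁴).
Steady state: P = εσA(T⁴ − T_w⁴) with A = 4πr² = 0.2124 m².
T⁴ = P/(εσA) + T_w⁴ = 534/(0.69·5.67×10⁻⁸·0.2124) + (251)⁴
    = 6.427×10¹⁰ + 3.969×10⁹ = 6.824×10¹⁰ K⁴.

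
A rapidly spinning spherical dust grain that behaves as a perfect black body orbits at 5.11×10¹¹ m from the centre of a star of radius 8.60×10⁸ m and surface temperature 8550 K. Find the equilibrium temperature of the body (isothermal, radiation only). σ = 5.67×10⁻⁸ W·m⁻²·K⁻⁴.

The star's surface emits σT_*⁴; at distance d the flux is S = σT_*⁴(R_*/d)².
S = 5.67×10⁻⁸·(8550)⁴·(8.60×10⁸/5.11×10¹¹)² = 858.2 W/m².
For an isothermal sphere T⁴ = (1−a)S/(4σ) = 3.784×10⁹ K⁴.

T ≈ 248 K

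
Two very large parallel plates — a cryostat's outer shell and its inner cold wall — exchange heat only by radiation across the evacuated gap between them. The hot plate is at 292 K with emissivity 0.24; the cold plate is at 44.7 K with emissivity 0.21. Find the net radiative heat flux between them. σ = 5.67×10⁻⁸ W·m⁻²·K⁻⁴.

For two infinite grey parallel plates, q = σ(T₁⁴ − T₂⁴)/(1/ε₁ + 1/ε₂ − 1).
T₁⁴ − T₂⁴ = 7.270×10⁹ − 3.992×10⁶ = 7.266×10⁹ K⁴.
1/ε₁ + 1/ε₂ − 1 = 4.167 + 4.762 − 1 = 7.929.
q = 5.67×10⁻⁸ × 7.266×10⁹ / 7.929.

q ≈ 52.0 W/m²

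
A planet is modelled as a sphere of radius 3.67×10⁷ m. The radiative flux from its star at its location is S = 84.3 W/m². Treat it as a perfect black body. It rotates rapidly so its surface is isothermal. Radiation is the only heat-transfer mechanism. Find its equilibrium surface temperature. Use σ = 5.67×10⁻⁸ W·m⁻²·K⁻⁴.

At equilibrium, absorbed power = emitted power.
Absorbing cross-section = πr² = 4.231×10¹⁵ m²; emitting surface = 4πr² = 1.693×10¹⁶ m² (ratio 4).
S·A_cross = εσ·A_surf·T⁴  ⇒  T⁴ = S/(4σ).
T⁴ = 1.00·84.3/(4·5.67×10⁻⁸) = 3.717×10⁸ K⁴.
T = (3.717×10⁸)^(1/4).

T ≈ 139 K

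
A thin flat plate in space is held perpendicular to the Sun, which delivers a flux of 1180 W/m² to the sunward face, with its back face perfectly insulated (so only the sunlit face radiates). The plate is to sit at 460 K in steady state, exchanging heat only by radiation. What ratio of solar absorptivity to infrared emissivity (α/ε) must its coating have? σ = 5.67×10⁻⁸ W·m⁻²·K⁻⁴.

α/ε ≈ 2.15

Balance: αS·A = εσ·1A·T⁴ ⇒ α/ε = σT⁴/S.
α/ε = 5.67×10⁻⁸·(460)⁴/1180 = 5.67×10⁻⁸·4.477×10¹⁰/1180.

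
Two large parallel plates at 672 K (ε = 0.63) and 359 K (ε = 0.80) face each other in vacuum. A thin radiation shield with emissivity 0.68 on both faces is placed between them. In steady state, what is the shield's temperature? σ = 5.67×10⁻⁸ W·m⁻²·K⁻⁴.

T_s ≈ 565 K

In steady state the net flux on the hot side equals that on the cold side.
σ(T₁⁴−T_s⁴)/D₁ = σ(T_s⁴−T₂⁴)/D₂, with D₁ = 1/ε₁+1/ε_s−1 = 2.058, D₂ = 1/ε_s+1/ε₂−1 = 1.721.
Solve for T_s⁴: T_s⁴ = (D₂·T₁⁴ + D₁·T₂⁴)/(D₁+D₂) = 1.019×10¹¹ K⁴.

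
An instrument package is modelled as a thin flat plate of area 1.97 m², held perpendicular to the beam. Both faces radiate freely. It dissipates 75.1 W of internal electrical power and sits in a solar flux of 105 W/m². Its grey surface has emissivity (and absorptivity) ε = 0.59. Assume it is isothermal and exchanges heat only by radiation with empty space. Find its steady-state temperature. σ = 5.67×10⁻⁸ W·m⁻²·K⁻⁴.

T ≈ 197 K

At steady state, absorbed solar power + internal power = radiated power.
Absorbed: α·S·A_cross = 0.59·105·1.970 = 122.0 W (cross-section A).
Total input = 122.0 + 75.1 = 197.1 W.
Radiated: εσ·A_surf·T⁴ with A_surf = 2A = 3.940 m².
T⁴ = 197.1/(0.59·5.67×10⁻⁸·3.940) = 1.496×10⁹ K⁴.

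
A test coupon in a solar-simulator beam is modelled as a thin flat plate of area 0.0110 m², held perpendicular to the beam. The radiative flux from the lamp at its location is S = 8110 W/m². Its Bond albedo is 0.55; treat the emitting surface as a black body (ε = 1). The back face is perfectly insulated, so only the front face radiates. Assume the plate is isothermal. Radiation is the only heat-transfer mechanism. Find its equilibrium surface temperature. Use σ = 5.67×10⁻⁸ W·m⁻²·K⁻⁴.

T ≈ 504 K

At equilibrium, absorbed power = emitted power.
Absorbing cross-section = A = 0.01100 m²; emitting surface = A = 0.01100 m² (ratio 1).
(1−a)S·A_cross = εσ·A_surf·T⁴  ⇒  T⁴ = (1−a)S/(1σ).
T⁴ = 0.450·8110/(1·5.67×10⁻⁸) = 6.437×10¹⁰ K⁴.
T = (6.437×10¹⁰)^(1/4).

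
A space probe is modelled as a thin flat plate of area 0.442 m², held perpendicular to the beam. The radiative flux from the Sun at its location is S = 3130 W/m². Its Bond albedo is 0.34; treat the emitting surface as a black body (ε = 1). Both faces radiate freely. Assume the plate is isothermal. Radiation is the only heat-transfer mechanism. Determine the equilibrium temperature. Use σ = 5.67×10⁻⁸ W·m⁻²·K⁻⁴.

T ≈ 367 K

At equilibrium, absorbed power = emitted power.
Absorbing cross-section = A = 0.4420 m²; emitting surface = 2A = 0.8840 m² (ratio 2).
(1−a)S·A_cross = εσ·A_surf·T⁴  ⇒  T⁴ = (1−a)S/(2σ).
T⁴ = 0.660·3130/(2·5.67×10⁻⁸) = 1.822×10¹⁰ K⁴.
T = (1.822×10¹⁰)^(1/4).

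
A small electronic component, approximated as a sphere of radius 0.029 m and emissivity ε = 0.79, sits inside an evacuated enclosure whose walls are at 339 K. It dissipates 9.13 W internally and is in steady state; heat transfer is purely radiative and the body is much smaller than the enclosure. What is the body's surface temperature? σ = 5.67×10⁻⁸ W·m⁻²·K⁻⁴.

For a small grey body in a large enclosure, net radiated power = εσA(T⁴ − T_w⁴).
Steady state: P = εσA(T⁴ − T_w⁴) with A = 4πr² = 0.01057 m².
T⁴ = P/(εσA) + T_w⁴ = 9.13/(0.79·5.67×10⁻⁸·0.01057) + (339)⁴
    = 1.929×10¹⁰ + 1.321×10¹⁰ = 3.249×10¹⁰ K⁴.

T ≈ 425 K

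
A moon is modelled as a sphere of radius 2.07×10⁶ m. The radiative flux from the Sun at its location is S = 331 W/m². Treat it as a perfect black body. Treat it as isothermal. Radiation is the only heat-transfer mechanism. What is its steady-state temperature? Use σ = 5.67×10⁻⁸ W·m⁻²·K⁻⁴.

T ≈ 195 K

At equilibrium, absorbed power = emitted power.
Absorbing cross-section = πr² = 1.346×10¹³ m²; emitting surface = 4πr² = 5.385×10¹³ m² (ratio 4).
S·A_cross = εσ·A_surf·T⁴  ⇒  T⁴ = S/(4σ).
T⁴ = 1.00·331/(4·5.67×10⁻⁸) = 1.459×10⁹ K⁴.
T = (1.459×10⁹)^(1/4).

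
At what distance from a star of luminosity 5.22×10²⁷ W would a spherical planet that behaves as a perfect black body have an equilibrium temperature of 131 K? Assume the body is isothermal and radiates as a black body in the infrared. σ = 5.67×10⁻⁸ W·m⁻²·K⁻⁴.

d ≈ 2.49×10¹² m

For an isothermal black-emitting sphere, (1−a)S·πr² = σ·4πr²·T⁴ ⇒ S = 4σT⁴/(1−a).
S = 4·5.67×10⁻⁸·(131)⁴/1.00 = 66.79 W/m².
Flux falls as S = L/(4πd²), so d = √(L/(4πS)) = √(5.22×10²⁷/(4π·66.79)).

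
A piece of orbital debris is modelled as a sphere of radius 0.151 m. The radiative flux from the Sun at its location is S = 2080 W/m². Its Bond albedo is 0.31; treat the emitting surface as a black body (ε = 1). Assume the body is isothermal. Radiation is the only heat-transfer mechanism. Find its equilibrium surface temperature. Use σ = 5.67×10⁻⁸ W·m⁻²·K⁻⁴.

At equilibrium, absorbed power = emitted power.
Absorbing cross-section = πr² = 0.07163 m²; emitting surface = 4πr² = 0.2865 m² (ratio 4).
(1−a)S·A_cross = εσ·A_surf·T⁴  ⇒  T⁴ = (1−a)S/(4σ).
T⁴ = 0.690·2080/(4·5.67×10⁻⁸) = 6.328×10⁹ K⁴.
T = (6.328×10⁹)^(1/4).

T ≈ 282 K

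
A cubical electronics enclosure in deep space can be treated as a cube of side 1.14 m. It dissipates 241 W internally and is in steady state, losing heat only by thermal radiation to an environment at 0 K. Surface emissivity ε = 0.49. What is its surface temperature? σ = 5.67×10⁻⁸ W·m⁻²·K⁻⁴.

Steady state: internal power = radiated power, P = εσA T⁴.
Radiating area A = 6L² = 7.798 m².
T⁴ = P/(εσA) = 241/(0.49·5.67×10⁻⁸·7.798) = 1.112×10⁹ K⁴.
T = (1.112×10⁹)^(1/4).

T ≈ 183 K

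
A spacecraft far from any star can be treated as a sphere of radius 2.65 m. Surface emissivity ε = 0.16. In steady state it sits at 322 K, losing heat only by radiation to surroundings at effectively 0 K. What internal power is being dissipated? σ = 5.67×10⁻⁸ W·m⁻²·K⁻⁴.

Steady state: P = εσA T⁴.
A = 4πr² = 88.25 m²; T⁴ = (322)⁴ = 1.075×10¹⁰ K⁴.
P = 0.16 × 5.67×10⁻⁸ × 88.25 × 1.075×10¹⁰.

P ≈ 8610 W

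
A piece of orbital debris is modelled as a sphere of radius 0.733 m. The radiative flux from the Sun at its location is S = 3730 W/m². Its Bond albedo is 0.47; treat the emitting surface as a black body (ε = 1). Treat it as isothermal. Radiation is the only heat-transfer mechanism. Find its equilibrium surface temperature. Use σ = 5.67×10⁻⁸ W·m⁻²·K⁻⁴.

T ≈ 306 K

At equilibrium, absorbed power = emitted power.
Absorbing cross-section = πr² = 1.688 m²; emitting surface = 4πr² = 6.752 m² (ratio 4).
(1−a)S·A_cross = εσ·A_surf·T⁴  ⇒  T⁴ = (1−a)S/(4σ).
T⁴ = 0.530·3730/(4·5.67×10⁻⁸) = 8.716×10⁹ K⁴.
T = (8.716×10⁹)^(1/4).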